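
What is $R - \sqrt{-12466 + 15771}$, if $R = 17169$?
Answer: $17169 - \sqrt{3305} \approx 17112.0$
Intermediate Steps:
$R - \sqrt{-12466 + 15771} = 17169 - \sqrt{-12466 + 15771} = 17169 - \sqrt{3305}$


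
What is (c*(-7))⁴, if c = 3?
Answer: 194481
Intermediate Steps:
(c*(-7))⁴ = (3*(-7))⁴ = (-21)⁴ = 194481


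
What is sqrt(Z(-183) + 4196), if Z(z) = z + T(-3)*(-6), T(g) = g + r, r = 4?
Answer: sqrt(4007) ≈ 63.301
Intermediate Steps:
T(g) = 4 + g (T(g) = g + 4 = 4 + g)
Z(z) = -6 + z (Z(z) = z + (4 - 3)*(-6) = z + 1*(-6) = z - 6 = -6 + z)
sqrt(Z(-183) + 4196) = sqrt((-6 - 183) + 4196) = sqrt(-189 + 4196) = sqrt(4007)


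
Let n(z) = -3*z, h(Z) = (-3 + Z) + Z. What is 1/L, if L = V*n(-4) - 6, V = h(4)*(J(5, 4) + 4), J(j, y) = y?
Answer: 1/474 ≈ 0.0021097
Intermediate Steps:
h(Z) = -3 + 2*Z
V = 40 (V = (-3 + 2*4)*(4 + 4) = (-3 + 8)*8 = 5*8 = 40)
L = 474 (L = 40*(-3*(-4)) - 6 = 40*12 - 6 = 480 - 6 = 474)
1/L = 1/474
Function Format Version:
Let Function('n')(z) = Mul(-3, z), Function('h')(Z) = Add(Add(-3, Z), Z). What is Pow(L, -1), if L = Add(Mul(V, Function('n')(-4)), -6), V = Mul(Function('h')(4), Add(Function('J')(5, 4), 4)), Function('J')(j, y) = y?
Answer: Rational(1, 474) ≈ 0.0021097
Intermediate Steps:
Function('h')(Z) = Add(-3, Mul(2, Z))
V = 40 (V = Mul(Add(-3, Mul(2, 4)), Add(4, 4)) = Mul(Add(-3, 8), 8) = Mul(5, 8) = 40)
L = 474 (L = Add(Mul(40, Mul(-3, -4)), -6) = Add(Mul(40, 12), -6) = Add(480, -6) = 474)
Pow(L, -1) = Pow(474, -1) = Rational(1, 474)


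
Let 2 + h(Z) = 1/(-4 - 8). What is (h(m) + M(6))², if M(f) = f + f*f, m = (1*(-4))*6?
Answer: 229441/144 ≈ 1593.3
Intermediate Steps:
m = -24 (m = -4*6 = -24)
M(f) = f + f²
h(Z) = -25/12 (h(Z) = -2 + 1/(-4 - 8) = -2 + 1/(-12) = -2 - 1/12 = -25/12)
(h(m) + M(6))² = (-25/12 + 6*(1 + 6))² = (-25/12 + 6*7)² = (-25/12 + 42)² = (479/12)² = 229441/144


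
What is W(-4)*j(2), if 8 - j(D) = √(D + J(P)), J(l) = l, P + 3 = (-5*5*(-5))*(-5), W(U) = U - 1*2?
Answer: -48 + 6*I*√626 ≈ -48.0 + 150.12*I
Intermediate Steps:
W(U) = -2 + U (W(U) = U - 2 = -2 + U)
P = -628 (P = -3 + (-5*5*(-5))*(-5) = -3 - 25*(-5)*(-5) = -3 + 125*(-5) = -3 - 625 = -628)
j(D) = 8 - √(-628 + D) (j(D) = 8 - √(D - 628) = 8 - √(-628 + D))
W(-4)*j(2) = (-2 - 4)*(8 - √(-628 + 2)) = -6*(8 - √(-626)) = -6*(8 - I*√626) = -48 + 6*I*√626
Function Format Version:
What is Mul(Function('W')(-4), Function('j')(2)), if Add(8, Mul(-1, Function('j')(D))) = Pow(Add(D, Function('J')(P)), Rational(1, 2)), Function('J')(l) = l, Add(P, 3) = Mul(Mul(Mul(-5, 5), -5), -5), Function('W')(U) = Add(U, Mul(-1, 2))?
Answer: Add(-48, Mul(6, I, Pow(626, Rational(1, 2)))) ≈ Add(-48.000, Mul(150.12, I))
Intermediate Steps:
Function('W')(U) = Add(-2, U) (Function('W')(U) = Add(U, -2) = Add(-2, U))
P = -628 (P = Add(-3, Mul(Mul(Mul(-5, 5), -5), -5)) = Add(-3, Mul(Mul(-25, -5), -5)) = Add(-3, Mul(125, -5)) = Add(-3, -625) = -628)
Function('j')(D) = Add(8, Mul(-1, Pow(Add(-628, D), Rational(1, 2)))) (Function('j')(D) = Add(8, Mul(-1, Pow(Add(D, -628), Rational(1, 2)))) = Add(8, Mul(-1, Pow(Add(-628, D), Rational(1, 2)))))
Mul(Function('W')(-4), Function('j')(2)) = Mul(Add(-2, -4), Add(8, Mul(-1, Pow(Add(-628, 2), Rational(1, 2))))) = Mul(-6, Add(8, Mul(-1, Pow(-626, Rational(1, 2))))) = Mul(-6, Add(8, Mul(-1, Mul(I, Pow(626, Rational(1, 2)))))) = Mul(-6, Add(8, Mul(-1, I, Pow(626, Rational(1, 2))))) = Add(-48, Mul(6, I, Pow(626, Rational(1, 2))))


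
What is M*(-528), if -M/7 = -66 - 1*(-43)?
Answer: -85008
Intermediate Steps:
M = 161 (M = -7*(-66 - 1*(-43)) = -7*(-66 + 43) = -7*(-23) = 161)
M*(-528) = 161*(-528) = -85008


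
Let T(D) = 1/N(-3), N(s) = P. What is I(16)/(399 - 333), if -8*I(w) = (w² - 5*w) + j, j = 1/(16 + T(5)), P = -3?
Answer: -8275/24816 ≈ -0.33345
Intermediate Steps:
N(s) = -3
T(D) = -⅓ (T(D) = 1/(-3) = -⅓)
j = 3/47 (j = 1/(16 - ⅓) = 1/(47/3) = 3/47 ≈ 0.063830)
I(w) = -3/376 - w²/8 + 5*w/8 (I(w) = -((w² - 5*w) + 3/47)/8 = -(3/47 + w² - 5*w)/8 = -3/376 - w²/8 + 5*w/8)
I(16)/(399 - 333) = (-3/376 - ⅛*16² + (5/8)*16)/(399 - 333) = (-3/376 - ⅛*256 + 10)/66 = (-3/376 - 32 + 10)*(1/66) = -8275/376*1/66 = -8275/24816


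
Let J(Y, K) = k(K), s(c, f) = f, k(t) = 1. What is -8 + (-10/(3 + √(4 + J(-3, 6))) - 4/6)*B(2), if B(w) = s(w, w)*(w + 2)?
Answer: -220/3 + 20*√5 ≈ -28.612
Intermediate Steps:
J(Y, K) = 1
B(w) = w*(2 + w) (B(w) = w*(w + 2) = w*(2 + w))
-8 + (-10/(3 + √(4 + J(-3, 6))) - 4/6)*B(2) = -8 + (-10/(3 + √(4 + 1)) - 4/6)*(2*(2 + 2)) = -8 + (-10/(3 + √5) - 4*⅙)*(2*4) = -8 + (-10/(3 + √5) - ⅔)*8 = -8 + (-⅔ - 10/(3 + √5))*8 = -8 + (-16/3 - 80/(3 + √5)) = -40/3 - 80/(3 + √5)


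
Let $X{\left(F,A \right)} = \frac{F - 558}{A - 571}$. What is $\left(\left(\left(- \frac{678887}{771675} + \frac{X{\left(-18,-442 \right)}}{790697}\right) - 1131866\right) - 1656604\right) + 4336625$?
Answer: $\frac{956903537172626447818}{618093201872175} \approx 1.5482 \cdot 10^{6}$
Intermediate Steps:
$X{\left(F,A \right)} = \frac{-558 + F}{-571 + A}$
$\left(\left(\left(- \frac{678887}{771675} + \frac{X{\left(-18,-442 \right)}}{790697}\right) - 1131866\right) - 1656604\right) + 4336625 = \left(\left(\left(- \frac{678887}{771675} + \frac{\frac{1}{-571 - 442} \left(-558 - 18\right)}{790697}\right) - 1131866\right) - 1656604\right) + 4336625 = \left(\left(\left(\left(-678887\right) \frac{1}{771675} + \frac{1}{-1013} \left(-576\right) \frac{1}{790697}\right) - 1131866\right) - 1656604\right) + 4336625 = \left(\left(\left(- \frac{678887}{771675} + \left(- \frac{1}{1013}\right) \left(-576\right) \frac{1}{790697}\right) - 1131866\right) - 1656604\right) + 4336625 = \left(\left(\left(- \frac{678887}{771675} + \frac{576}{1013} \cdot \frac{1}{790697}\right) - 1131866\right) - 1656604\right) + 4336625 = \left(\left(\left(- \frac{678887}{771675} + \frac{576}{800976061}\right) - 1131866\right) - 1656604\right) + 4336625 = \left(\left(- \frac{543771790639307}{618093201872175} - 1131866\right) - 1656604\right) + 4336625 = \left(- \frac{699599223802041867857}{618093201872175} - 1656604\right) + 4336625 = - \frac{1723534894396294461557}{618093201872175} + 4336625 = \frac{956903537172626447818}{618093201872175}$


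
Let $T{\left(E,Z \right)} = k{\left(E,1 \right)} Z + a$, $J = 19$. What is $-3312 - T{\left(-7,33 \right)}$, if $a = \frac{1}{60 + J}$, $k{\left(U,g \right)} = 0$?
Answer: $- \frac{261649}{79} \approx -3312.0$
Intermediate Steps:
$a = \frac{1}{79}$ ($a = \frac{1}{60 + 19} = \frac{1}{79} \approx 0.012658$)
$T{\left(E,Z \right)} = \frac{1}{79}$ ($T{\left(E,Z \right)} = 0 Z + \frac{1}{79} = 0 + \frac{1}{79} = \frac{1}{79}$)
$-3312 - T{\left(-7,33 \right)} = -3312 - \frac{1}{79} = - \frac{261649}{79}$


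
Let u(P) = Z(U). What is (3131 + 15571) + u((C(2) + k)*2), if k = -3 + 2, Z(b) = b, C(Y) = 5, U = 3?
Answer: 18705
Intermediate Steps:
k = -1
u(P) = 3
(3131 + 15571) + u((C(2) + k)*2) = (3131 + 15571) + 3 = 18702 + 3 = 18705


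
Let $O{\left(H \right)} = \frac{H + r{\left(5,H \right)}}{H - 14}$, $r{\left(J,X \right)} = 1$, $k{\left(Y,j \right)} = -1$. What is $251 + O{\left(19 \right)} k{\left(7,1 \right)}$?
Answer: $247$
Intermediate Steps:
$O{\left(H \right)} = \frac{1 + H}{-14 + H}$ ($O{\left(H \right)} = \frac{H + 1}{H - 14} = \frac{1 + H}{-14 + H}$)
$251 + O{\left(19 \right)} k{\left(7,1 \right)} = 251 + \frac{1 + 19}{-14 + 19} \left(-1\right) = 251 + \frac{1}{5} \cdot 20 \left(-1\right) = 251 + 4 \left(-1\right) = 251 - 4 = 247$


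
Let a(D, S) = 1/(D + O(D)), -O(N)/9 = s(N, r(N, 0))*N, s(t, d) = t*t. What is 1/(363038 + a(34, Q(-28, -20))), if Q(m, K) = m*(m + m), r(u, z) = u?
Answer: 353702/128407266675 ≈ 2.7545e-6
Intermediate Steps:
s(t, d) = t**2
O(N) = -9*N**3 (O(N) = -9*N**2*N = -9*N**3)
Q(m, K) = 2*m**2 (Q(m, K) = m*(2*m) = 2*m**2)
a(D, S) = 1/(D - 9*D**3)
1/(363038 + a(34, Q(-28, -20))) = 1/(363038 - 1/(-1*34 + 9*34**3)) = 1/(363038 - 1/(-34 + 9*39304)) = 1/(363038 - 1/(-34 + 353736)) = 1/(363038 - 1/353702) = 1/(128407266675/353702) = 353702/128407266675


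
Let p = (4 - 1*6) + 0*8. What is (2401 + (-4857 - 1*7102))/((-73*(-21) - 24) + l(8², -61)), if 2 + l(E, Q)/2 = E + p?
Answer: -1062/181 ≈ -5.8674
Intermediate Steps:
p = -2 (p = (4 - 6) + 0 = -2 + 0 = -2)
l(E, Q) = -8 + 2*E (l(E, Q) = -4 + 2*(E - 2) = -4 + 2*(-2 + E) = -4 + (-4 + 2*E) = -8 + 2*E)
(2401 + (-4857 - 1*7102))/((-73*(-21) - 24) + l(8², -61)) = (2401 + (-4857 - 1*7102))/((-73*(-21) - 24) + (-8 + 2*8²)) = (2401 + (-4857 - 7102))/((1533 - 24) + (-8 + 2*64)) = (2401 - 11959)/(1509 + (-8 + 128)) = -9558/(1509 + 120) = -9558/1629 = -9558*1/1629 = -1062/181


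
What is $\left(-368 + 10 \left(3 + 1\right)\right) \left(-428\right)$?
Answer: $140384$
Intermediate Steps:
$\left(-368 + 10 \left(3 + 1\right)\right) \left(-428\right) = \left(-368 + 10 \cdot 4\right) \left(-428\right) = \left(-368 + 40\right) \left(-428\right) = \left(-328\right) \left(-428\right) = 140384$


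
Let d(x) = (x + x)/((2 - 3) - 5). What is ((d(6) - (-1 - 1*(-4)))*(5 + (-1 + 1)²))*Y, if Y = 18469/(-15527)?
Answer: 461725/15527 ≈ 29.737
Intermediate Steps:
Y = -18469/15527 (Y = 18469*(-1/15527) = -18469/15527 ≈ -1.1895)
d(x) = -x/3 (d(x) = (2*x)/(-1 - 5) = (2*x)/(-6) = (2*x)*(-⅙) = -x/3)
((d(6) - (-1 - 1*(-4)))*(5 + (-1 + 1)²))*Y = ((-⅓*6 - (-1 - 1*(-4)))*(5 + (-1 + 1)²))*(-18469/15527) = ((-2 - (-1 + 4))*(5 + 0²))*(-18469/15527) = ((-2 - 1*3)*(5 + 0))*(-18469/15527) = ((-2 - 3)*5)*(-18469/15527) = -5*5*(-18469/15527) = -25*(-18469/15527) = 461725/15527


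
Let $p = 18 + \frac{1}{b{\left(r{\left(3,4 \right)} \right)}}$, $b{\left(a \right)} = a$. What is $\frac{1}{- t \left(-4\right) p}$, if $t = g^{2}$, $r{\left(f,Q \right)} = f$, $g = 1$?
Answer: $\frac{3}{220} \approx 0.013636$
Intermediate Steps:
$t = 1$ ($t = 1^{2} = 1$)
$p = \frac{55}{3}$ ($p = 18 + \frac{1}{3} = \frac{55}{3} \approx 18.333$)
$\frac{1}{- t \left(-4\right) p} = \frac{1}{- 1 \left(-4\right) \frac{55}{3}} = \frac{1}{\left(-1\right) \left(-4\right) \frac{55}{3}} = \frac{1}{4 \cdot \frac{55}{3}} = \frac{1}{\frac{220}{3}} = \frac{3}{220}$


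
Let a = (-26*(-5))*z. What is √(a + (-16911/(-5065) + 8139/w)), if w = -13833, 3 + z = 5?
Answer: 2*√35828825468511210/23354715 ≈ 16.210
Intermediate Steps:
z = 2 (z = -3 + 5 = 2)
a = 260 (a = -26*(-5)*2 = 130*2 = 260)
√(a + (-16911/(-5065) + 8139/w)) = √(260 + (-16911/(-5065) + 8139/(-13833))) = √(260 + (-16911*(-1/5065) + 8139*(-1/13833))) = √(260 + (16911/5065 - 2713/4611)) = √(260 + 64235276/23354715) = √(6136461176/23354715) = 2*√35828825468511210/23354715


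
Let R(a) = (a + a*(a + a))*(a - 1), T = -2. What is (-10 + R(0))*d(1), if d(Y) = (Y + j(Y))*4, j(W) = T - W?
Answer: 80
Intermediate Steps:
R(a) = (-1 + a)*(a + 2*a²) (R(a) = (a + a*(2*a))*(-1 + a) = (a + 2*a²)*(-1 + a) = (-1 + a)*(a + 2*a²))
j(W) = -2 - W
d(Y) = -8 (d(Y) = (Y + (-2 - Y))*4 = -2*4 = -8)
(-10 + R(0))*d(1) = (-10 + 0*(-1 - 1*0 + 2*0²))*(-8) = (-10 + 0*(-1 + 0 + 2*0))*(-8) = (-10 + 0*(-1 + 0 + 0))*(-8) = (-10 + 0*(-1))*(-8) = (-10 + 0)*(-8) = -10*(-8) = 80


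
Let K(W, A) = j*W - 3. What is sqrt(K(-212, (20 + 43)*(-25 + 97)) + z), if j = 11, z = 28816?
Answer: sqrt(26481) ≈ 162.73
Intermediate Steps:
K(W, A) = -3 + 11*W (K(W, A) = 11*W - 3 = -3 + 11*W)
sqrt(K(-212, (20 + 43)*(-25 + 97)) + z) = sqrt((-3 + 11*(-212)) + 28816) = sqrt((-3 - 2332) + 28816) = sqrt(-2335 + 28816) = sqrt(26481)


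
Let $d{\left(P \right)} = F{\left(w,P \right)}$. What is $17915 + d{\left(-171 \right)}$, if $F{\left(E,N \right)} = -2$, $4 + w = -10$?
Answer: $17913$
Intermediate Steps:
$w = -14$ ($w = -4 - 10 = -14$)
$d{\left(P \right)} = -2$
$17915 + d{\left(-171 \right)} = 17915 - 2 = 17913$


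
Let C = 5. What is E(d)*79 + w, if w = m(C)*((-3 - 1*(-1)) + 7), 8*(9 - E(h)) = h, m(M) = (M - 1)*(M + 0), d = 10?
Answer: 2849/4 ≈ 712.25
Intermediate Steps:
m(M) = M*(-1 + M) (m(M) = (-1 + M)*M = M*(-1 + M))
E(h) = 9 - h/8
w = 100 (w = (5*(-1 + 5))*((-3 - 1*(-1)) + 7) = (5*4)*((-3 + 1) + 7) = 20*(-2 + 7) = 20*5 = 100)
E(d)*79 + w = (9 - ⅛*10)*79 + 100 = (9 - 5/4)*79 + 100 = (31/4)*79 + 100 = 2449/4 + 100 = 2849/4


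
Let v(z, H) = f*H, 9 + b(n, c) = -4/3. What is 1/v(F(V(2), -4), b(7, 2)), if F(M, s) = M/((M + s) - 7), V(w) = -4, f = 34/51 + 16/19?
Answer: -171/2666 ≈ -0.064141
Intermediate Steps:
b(n, c) = -31/3 (b(n, c) = -9 - 4/3 = -31/3)
f = 86/57 (f = 34*(1/51) + 16*(1/19) = 2/3 + 16/19 = 86/57 ≈ 1.5088)
F(M, s) = M/(-7 + M + s)
v(z, H) = 86*H/57
1/v(F(V(2), -4), b(7, 2)) = 1/((86/57)*(-31/3)) = 1/(-2666/171) = -171/2666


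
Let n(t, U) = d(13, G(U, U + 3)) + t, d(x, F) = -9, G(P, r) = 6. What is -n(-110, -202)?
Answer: 119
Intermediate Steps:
n(t, U) = -9 + t
-n(-110, -202) = -(-9 - 110) = -1*(-119) = 119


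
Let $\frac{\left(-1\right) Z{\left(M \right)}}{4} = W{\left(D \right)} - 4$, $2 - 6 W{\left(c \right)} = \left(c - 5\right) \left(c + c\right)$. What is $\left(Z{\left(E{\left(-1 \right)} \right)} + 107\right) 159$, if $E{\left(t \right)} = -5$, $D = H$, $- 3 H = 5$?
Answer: $\frac{195305}{9} \approx 21701.0$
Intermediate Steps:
$H = - \frac{5}{3}$ ($H = \left(- \frac{1}{3}\right) 5 = - \frac{5}{3} \approx -1.6667$)
$D = - \frac{5}{3} \approx -1.6667$
$W{\left(c \right)} = \frac{1}{3} - \frac{c \left(-5 + c\right)}{3}$ ($W{\left(c \right)} = \frac{1}{3} - \frac{\left(c - 5\right) \left(c + c\right)}{6} = \frac{1}{3} - \frac{\left(-5 + c\right) 2 c}{6} = \frac{1}{3} - \frac{2 c \left(-5 + c\right)}{6} = \frac{1}{3} - \frac{c \left(-5 + c\right)}{3}$)
$Z{\left(M \right)} = \frac{796}{27}$ ($Z{\left(M \right)} = - 4 \left(\left(\frac{1}{3} - \frac{\left(- \frac{5}{3}\right)^{2}}{3} + \frac{5}{3} \left(- \frac{5}{3}\right)\right) - 4\right) = - 4 \left(\left(\frac{1}{3} - \frac{25}{27} - \frac{25}{9}\right) - 4\right) = - 4 \left(- \frac{91}{27} - 4\right) = \left(-4\right) \left(- \frac{199}{27}\right) = \frac{796}{27}$)
$\left(Z{\left(E{\left(-1 \right)} \right)} + 107\right) 159 = \left(\frac{796}{27} + 107\right) 159 = \frac{3685}{27} \cdot 159 = \frac{195305}{9}$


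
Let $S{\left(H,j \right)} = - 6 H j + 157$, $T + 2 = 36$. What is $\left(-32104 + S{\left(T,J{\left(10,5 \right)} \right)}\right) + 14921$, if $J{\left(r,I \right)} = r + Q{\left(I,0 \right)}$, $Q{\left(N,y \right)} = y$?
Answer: $-19066$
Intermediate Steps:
$T = 34$ ($T = -2 + 36 = 34$)
$J{\left(r,I \right)} = r$ ($J{\left(r,I \right)} = r + 0 = r$)
$S{\left(H,j \right)} = 157 - 6 H j$ ($S{\left(H,j \right)} = - 6 H j + 157 = 157 - 6 H j$)
$\left(-32104 + S{\left(T,J{\left(10,5 \right)} \right)}\right) + 14921 = \left(-32104 + \left(157 - 204 \cdot 10\right)\right) + 14921 = \left(-32104 + \left(157 - 2040\right)\right) + 14921 = \left(-32104 - 1883\right) + 14921 = -33987 + 14921 = -19066$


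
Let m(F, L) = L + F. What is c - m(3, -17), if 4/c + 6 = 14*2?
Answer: 156/11 ≈ 14.182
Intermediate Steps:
m(F, L) = F + L
c = 2/11 (c = 4/(-6 + 14*2) = 4/(-6 + 28) = 4/22 = 4*(1/22) = 2/11 ≈ 0.18182)
c - m(3, -17) = 2/11 - (3 - 17) = 2/11 - 1*(-14) = 2/11 + 14 = 156/11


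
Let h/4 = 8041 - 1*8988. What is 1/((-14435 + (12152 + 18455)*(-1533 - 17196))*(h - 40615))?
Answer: 1/25454150206014 ≈ 3.9286e-14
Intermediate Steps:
h = -3788 (h = 4*(8041 - 1*8988) = 4*(8041 - 8988) = 4*(-947) = -3788)
1/((-14435 + (12152 + 18455)*(-1533 - 17196))*(h - 40615)) = 1/((-14435 + (12152 + 18455)*(-1533 - 17196))*(-3788 - 40615)) = 1/((-14435 + 30607*(-18729))*(-44403)) = 1/((-14435 - 573238503)*(-44403)) = 1/(-573252938*(-44403)) = 1/25454150206014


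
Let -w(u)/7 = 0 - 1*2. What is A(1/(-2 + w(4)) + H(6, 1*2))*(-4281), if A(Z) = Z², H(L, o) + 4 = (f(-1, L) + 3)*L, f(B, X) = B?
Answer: -13426643/48 ≈ -2.7972e+5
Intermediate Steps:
w(u) = 14 (w(u) = -7*(0 - 1*2) = -7*(0 - 2) = -7*(-2) = 14)
H(L, o) = -4 + 2*L (H(L, o) = -4 + (-1 + 3)*L = -4 + 2*L)
A(1/(-2 + w(4)) + H(6, 1*2))*(-4281) = (1/(-2 + 14) + (-4 + 2*6))²*(-4281) = (1/12 + (-4 + 12))²*(-4281) = (1/12 + 8)²*(-4281) = (97/12)²*(-4281) = (9409/144)*(-4281) = -13426643/48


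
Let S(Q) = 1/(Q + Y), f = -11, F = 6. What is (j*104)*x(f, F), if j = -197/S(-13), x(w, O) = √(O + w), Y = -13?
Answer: 532688*I*√5 ≈ 1.1911e+6*I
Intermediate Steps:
S(Q) = 1/(-13 + Q) (S(Q) = 1/(Q - 13) = 1/(-13 + Q))
j = 5122 (j = -197/(1/(-13 - 13)) = -197/(1/(-26)) = -197/(-1/26) = -197*(-26) = 5122)
(j*104)*x(f, F) = (5122*104)*√(6 - 11) = 532688*√(-5) = 532688*(I*√5) = 532688*I*√5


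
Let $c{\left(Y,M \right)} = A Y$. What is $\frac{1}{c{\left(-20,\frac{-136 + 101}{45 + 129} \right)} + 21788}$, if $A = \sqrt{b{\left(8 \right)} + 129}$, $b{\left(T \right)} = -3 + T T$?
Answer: $\frac{5447}{118660236} + \frac{5 \sqrt{190}}{118660236} \approx 4.6485 \cdot 10^{-5}$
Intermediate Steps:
$b{\left(T \right)} = -3 + T^{2}$
$A = \sqrt{190}$ ($A = \sqrt{\left(-3 + 8^{2}\right) + 129} = \sqrt{\left(-3 + 64\right) + 129} = \sqrt{61 + 129} = \sqrt{190} \approx 13.784$)
$c{\left(Y,M \right)} = Y \sqrt{190}$ ($c{\left(Y,M \right)} = \sqrt{190} Y = Y \sqrt{190}$)
$\frac{1}{c{\left(-20,\frac{-136 + 101}{45 + 129} \right)} + 21788} = \frac{1}{- 20 \sqrt{190} + 21788} = \frac{1}{21788 - 20 \sqrt{190}}$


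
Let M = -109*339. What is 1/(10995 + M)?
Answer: -1/25956 ≈ -3.8527e-5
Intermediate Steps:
M = -36951
1/(10995 + M) = 1/(10995 - 36951) = 1/(-25956) = -1/25956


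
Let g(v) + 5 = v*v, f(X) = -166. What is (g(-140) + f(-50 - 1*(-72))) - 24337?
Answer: -4908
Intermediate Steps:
g(v) = -5 + v**2 (g(v) = -5 + v*v = -5 + v**2)
(g(-140) + f(-50 - 1*(-72))) - 24337 = ((-5 + (-140)**2) - 166) - 24337 = ((-5 + 19600) - 166) - 24337 = (19595 - 166) - 24337 = 19429 - 24337 = -4908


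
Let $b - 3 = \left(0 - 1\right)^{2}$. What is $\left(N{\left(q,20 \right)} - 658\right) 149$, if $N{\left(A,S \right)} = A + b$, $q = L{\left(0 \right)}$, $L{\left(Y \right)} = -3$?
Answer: $-97893$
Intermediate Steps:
$b = 4$ ($b = 3 + \left(0 - 1\right)^{2} = 3 + \left(-1\right)^{2} = 3 + 1 = 4$)
$q = -3$
$N{\left(A,S \right)} = 4 + A$ ($N{\left(A,S \right)} = A + 4 = 4 + A$)
$\left(N{\left(q,20 \right)} - 658\right) 149 = \left(\left(4 - 3\right) - 658\right) 149 = \left(1 - 658\right) 149 = \left(-657\right) 149 = -97893$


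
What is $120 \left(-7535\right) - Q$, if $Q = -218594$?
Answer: $-685606$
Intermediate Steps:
$120 \left(-7535\right) - Q = 120 \left(-7535\right) - -218594 = -904200 + 218594 = -685606$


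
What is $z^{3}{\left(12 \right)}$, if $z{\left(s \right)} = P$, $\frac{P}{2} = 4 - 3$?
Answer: $8$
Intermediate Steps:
$P = 2$ ($P = 2 \left(4 - 3\right) = 2 \cdot 1 = 2$)
$z{\left(s \right)} = 2$
$z^{3}{\left(12 \right)} = 2^{3} = 8$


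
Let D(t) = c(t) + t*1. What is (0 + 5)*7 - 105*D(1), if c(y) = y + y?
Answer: -280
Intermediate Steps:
c(y) = 2*y
D(t) = 3*t (D(t) = 2*t + t*1 = 2*t + t = 3*t)
(0 + 5)*7 - 105*D(1) = (0 + 5)*7 - 315 = 5*7 - 105*3 = 35 - 315 = -280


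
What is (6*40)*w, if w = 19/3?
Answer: 1520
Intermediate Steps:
w = 19/3 (w = 19*(⅓) = 19/3 ≈ 6.3333)
(6*40)*w = (6*40)*(19/3) = 240*(19/3) = 1520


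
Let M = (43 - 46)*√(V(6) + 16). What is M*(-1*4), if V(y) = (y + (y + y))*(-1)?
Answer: 12*I*√2 ≈ 16.971*I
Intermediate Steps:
V(y) = -3*y (V(y) = (y + 2*y)*(-1) = (3*y)*(-1) = -3*y)
M = -3*I*√2 (M = (43 - 46)*√(-3*6 + 16) = -3*√(-18 + 16) = -3*I*√2 ≈ -4.2426*I)
M*(-1*4) = (-3*I*√2)*(-1*4) = -3*I*√2*(-4) = 12*I*√2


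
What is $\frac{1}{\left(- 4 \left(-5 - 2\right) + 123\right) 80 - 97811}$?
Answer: $- \frac{1}{85731} \approx -1.1664 \cdot 10^{-5}$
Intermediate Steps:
$\frac{1}{\left(- 4 \left(-5 - 2\right) + 123\right) 80 - 97811} = \frac{1}{\left(\left(-4\right) \left(-7\right) + 123\right) 80 - 97811} = \frac{1}{\left(28 + 123\right) 80 - 97811} = \frac{1}{151 \cdot 80 - 97811} = \frac{1}{12080 - 97811} = \frac{1}{-85731} = - \frac{1}{85731}$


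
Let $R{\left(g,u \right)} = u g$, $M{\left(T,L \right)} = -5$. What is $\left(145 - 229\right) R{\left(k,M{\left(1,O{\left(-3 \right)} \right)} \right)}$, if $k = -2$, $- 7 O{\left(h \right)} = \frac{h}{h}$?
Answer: $-840$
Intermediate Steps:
$O{\left(h \right)} = - \frac{1}{7}$ ($O{\left(h \right)} = - \frac{h \frac{1}{h}}{7} = \left(- \frac{1}{7}\right) 1 = - \frac{1}{7}$)
$R{\left(g,u \right)} = g u$
$\left(145 - 229\right) R{\left(k,M{\left(1,O{\left(-3 \right)} \right)} \right)} = \left(145 - 229\right) \left(\left(-2\right) \left(-5\right)\right) = \left(-84\right) 10 = -840$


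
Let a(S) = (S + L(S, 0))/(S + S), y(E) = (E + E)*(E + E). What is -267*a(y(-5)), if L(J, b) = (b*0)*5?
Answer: -267/2 ≈ -133.50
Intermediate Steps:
y(E) = 4*E² (y(E) = (2*E)*(2*E) = 4*E²)
L(J, b) = 0 (L(J, b) = 0*5 = 0)
a(S) = ½ (a(S) = (S + 0)/(S + S) = S/((2*S)) = S*(1/(2*S)) = ½)
-267*a(y(-5)) = -267*½ = -267/2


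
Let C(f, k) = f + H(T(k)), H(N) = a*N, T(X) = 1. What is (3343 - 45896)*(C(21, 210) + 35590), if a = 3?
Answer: -1515482542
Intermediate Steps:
H(N) = 3*N
C(f, k) = 3 + f (C(f, k) = f + 3*1 = f + 3 = 3 + f)
(3343 - 45896)*(C(21, 210) + 35590) = (3343 - 45896)*((3 + 21) + 35590) = -42553*(24 + 35590) = -42553*35614 = -1515482542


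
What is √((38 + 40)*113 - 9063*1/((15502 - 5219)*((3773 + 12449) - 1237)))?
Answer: √287077186402307665/5707065 ≈ 93.883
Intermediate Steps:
√((38 + 40)*113 - 9063*1/((15502 - 5219)*((3773 + 12449) - 1237))) = √(78*113 - 9063*1/(10283*(16222 - 1237))) = √(8814 - 9063/(14985*10283)) = √(8814 - 9063/154090755) = √(8814 - 9063*1/154090755) = √(8814 - 1007/17121195) = √(150906211723/17121195) = √287077186402307665/5707065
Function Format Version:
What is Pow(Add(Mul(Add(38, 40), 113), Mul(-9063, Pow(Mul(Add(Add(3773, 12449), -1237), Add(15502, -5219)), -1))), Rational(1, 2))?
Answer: Mul(Rational(1, 5707065), Pow(287077186402307665, Rational(1, 2))) ≈ 93.883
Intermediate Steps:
Pow(Add(Mul(Add(38, 40), 113), Mul(-9063, Pow(Mul(Add(Add(3773, 12449), -1237), Add(15502, -5219)), -1))), Rational(1, 2)) = Pow(Add(Mul(78, 113), Mul(-9063, Pow(Mul(Add(16222, -1237), 10283), -1))), Rational(1, 2)) = Pow(Add(8814, Mul(-9063, Pow(Mul(14985, 10283), -1))), Rational(1, 2)) = Pow(Add(8814, Mul(-9063, Pow(154090755, -1))), Rational(1, 2)) = Pow(Add(8814, Mul(-9063, Rational(1, 154090755))), Rational(1, 2)) = Pow(Add(8814, Rational(-1007, 17121195)), Rational(1, 2)) = Pow(Rational(150906211723, 17121195), Rational(1, 2)) = Mul(Rational(1, 5707065), Pow(287077186402307665, Rational(1, 2)))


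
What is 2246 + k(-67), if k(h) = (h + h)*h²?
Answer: -599280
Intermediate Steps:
k(h) = 2*h³ (k(h) = (2*h)*h² = 2*h³)
2246 + k(-67) = 2246 + 2*(-67)³ = 2246 + 2*(-300763) = 2246 - 601526 = -599280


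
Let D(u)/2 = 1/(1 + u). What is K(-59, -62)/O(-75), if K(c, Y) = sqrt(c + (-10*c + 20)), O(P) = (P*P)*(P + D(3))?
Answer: -2*sqrt(551)/838125 ≈ -5.6014e-5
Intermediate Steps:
D(u) = 2/(1 + u)
O(P) = P**2*(1/2 + P) (O(P) = (P*P)*(P + 2/(1 + 3)) = P**2*(P + 2/4) = P**2*(P + 2*(1/4)) = P**2*(P + 1/2) = P**2*(1/2 + P))
K(c, Y) = sqrt(20 - 9*c) (K(c, Y) = sqrt(c + (20 - 10*c)) = sqrt(20 - 9*c))
K(-59, -62)/O(-75) = sqrt(20 - 9*(-59))/(((-75)**2*(1/2 - 75))) = sqrt(20 + 531)/((5625*(-149/2))) = sqrt(551)/(-838125/2) = sqrt(551)*(-2/838125) = -2*sqrt(551)/838125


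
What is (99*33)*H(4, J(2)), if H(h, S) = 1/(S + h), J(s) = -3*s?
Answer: -3267/2 ≈ -1633.5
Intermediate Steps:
(99*33)*H(4, J(2)) = (99*33)/(-3*2 + 4) = 3267/(-6 + 4) = 3267/(-2) = 3267*(-1/2) = -3267/2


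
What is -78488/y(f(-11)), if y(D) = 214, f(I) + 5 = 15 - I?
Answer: -39244/107 ≈ -366.77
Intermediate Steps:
f(I) = 10 - I (f(I) = -5 + (15 - I) = 10 - I)
-78488/y(f(-11)) = -78488/214 = -78488*1/214 = -39244/107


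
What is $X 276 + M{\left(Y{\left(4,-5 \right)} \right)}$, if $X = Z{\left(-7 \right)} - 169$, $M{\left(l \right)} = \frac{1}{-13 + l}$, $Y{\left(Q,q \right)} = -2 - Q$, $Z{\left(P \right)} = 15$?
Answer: $- \frac{807577}{19} \approx -42504.0$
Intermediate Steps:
$X = -154$ ($X = 15 - 169 = -154$)
$X 276 + M{\left(Y{\left(4,-5 \right)} \right)} = \left(-154\right) 276 + \frac{1}{-13 - 6} = -42504 + \frac{1}{-13 - 6} = -42504 + \frac{1}{-19} = -42504 - \frac{1}{19} = - \frac{807577}{19}$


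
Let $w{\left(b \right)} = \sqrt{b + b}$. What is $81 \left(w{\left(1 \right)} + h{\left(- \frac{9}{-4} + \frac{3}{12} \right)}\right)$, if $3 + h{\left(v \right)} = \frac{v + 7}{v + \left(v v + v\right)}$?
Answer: $- \frac{873}{5} + 81 \sqrt{2} \approx -60.049$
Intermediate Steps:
$w{\left(b \right)} = \sqrt{2} \sqrt{b}$ ($w{\left(b \right)} = \sqrt{2 b} = \sqrt{2} \sqrt{b}$)
$h{\left(v \right)} = -3 + \frac{7 + v}{v^{2} + 2 v}$ ($h{\left(v \right)} = -3 + \frac{v + 7}{v + \left(v v + v\right)} = -3 + \frac{7 + v}{v + \left(v^{2} + v\right)} = -3 + \frac{7 + v}{v + \left(v + v^{2}\right)} = -3 + \frac{7 + v}{v^{2} + 2 v}$)
$81 \left(w{\left(1 \right)} + h{\left(- \frac{9}{-4} + \frac{3}{12} \right)}\right) = 81 \left(\sqrt{2} \sqrt{1} + \frac{7 - 5 \left(- \frac{9}{-4} + \frac{3}{12}\right) - 3 \left(- \frac{9}{-4} + \frac{3}{12}\right)^{2}}{\left(- \frac{9}{-4} + \frac{3}{12}\right) \left(2 + \left(- \frac{9}{-4} + \frac{3}{12}\right)\right)}\right) = 81 \left(\sqrt{2} \cdot 1 + \frac{7 - 5 \left(\left(-9\right) \left(- \frac{1}{4}\right) + 3 \cdot \frac{1}{12}\right) - 3 \left(\left(-9\right) \left(- \frac{1}{4}\right) + 3 \cdot \frac{1}{12}\right)^{2}}{\left(\left(-9\right) \left(- \frac{1}{4}\right) + 3 \cdot \frac{1}{12}\right) \left(2 + \left(\left(-9\right) \left(- \frac{1}{4}\right) + 3 \cdot \frac{1}{12}\right)\right)}\right) = 81 \left(\sqrt{2} + \frac{7 - 5 \left(\frac{9}{4} + \frac{1}{4}\right) - 3 \left(\frac{9}{4} + \frac{1}{4}\right)^{2}}{\left(\frac{9}{4} + \frac{1}{4}\right) \left(2 + \left(\frac{9}{4} + \frac{1}{4}\right)\right)}\right) = 81 \left(\sqrt{2} + \frac{7 - \frac{25}{2} - 3 \left(\frac{5}{2}\right)^{2}}{\frac{5}{2} \left(2 + \frac{5}{2}\right)}\right) = 81 \left(\sqrt{2} + \frac{2 \left(7 - \frac{25}{2} - \frac{75}{4}\right)}{5 \cdot \frac{9}{2}}\right) = 81 \left(\sqrt{2} + \frac{2}{5} \cdot \frac{2}{9} \left(7 - \frac{25}{2} - \frac{75}{4}\right)\right) = 81 \left(\sqrt{2} + \frac{2}{5} \cdot \frac{2}{9} \left(- \frac{97}{4}\right)\right) = 81 \left(\sqrt{2} - \frac{97}{45}\right) = 81 \left(- \frac{97}{45} + \sqrt{2}\right) = - \frac{873}{5} + 81 \sqrt{2}$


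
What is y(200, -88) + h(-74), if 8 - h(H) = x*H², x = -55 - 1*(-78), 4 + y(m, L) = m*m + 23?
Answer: -85921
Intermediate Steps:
y(m, L) = 19 + m² (y(m, L) = -4 + (m*m + 23) = -4 + (m² + 23) = -4 + (23 + m²) = 19 + m²)
x = 23 (x = -55 + 78 = 23)
h(H) = 8 - 23*H²
y(200, -88) + h(-74) = (19 + 200²) + (8 - 23*(-74)²) = (19 + 40000) + (8 - 23*5476) = 40019 + (8 - 125948) = 40019 - 125940 = -85921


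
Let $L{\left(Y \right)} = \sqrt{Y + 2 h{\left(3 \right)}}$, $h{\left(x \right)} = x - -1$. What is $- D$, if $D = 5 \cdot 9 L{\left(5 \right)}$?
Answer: $- 45 \sqrt{13} \approx -162.25$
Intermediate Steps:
$h{\left(x \right)} = 1 + x$ ($h{\left(x \right)} = x + 1 = 1 + x$)
$L{\left(Y \right)} = \sqrt{8 + Y}$ ($L{\left(Y \right)} = \sqrt{Y + 2 \left(1 + 3\right)} = \sqrt{Y + 2 \cdot 4} = \sqrt{Y + 8} = \sqrt{8 + Y}$)
$D = 45 \sqrt{13}$ ($D = 5 \cdot 9 \sqrt{8 + 5} = 45 \sqrt{13} \approx 162.25$)
$- D = - 45 \sqrt{13}$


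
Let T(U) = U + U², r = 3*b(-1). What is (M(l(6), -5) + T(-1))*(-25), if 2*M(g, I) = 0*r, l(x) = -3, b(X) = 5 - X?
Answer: 0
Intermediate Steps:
r = 18 (r = 3*(5 - 1*(-1)) = 3*(5 + 1) = 3*6 = 18)
M(g, I) = 0 (M(g, I) = (0*18)/2 = (½)*0 = 0)
(M(l(6), -5) + T(-1))*(-25) = (0 - (1 - 1))*(-25) = (0 - 1*0)*(-25) = (0 + 0)*(-25) = 0*(-25) = 0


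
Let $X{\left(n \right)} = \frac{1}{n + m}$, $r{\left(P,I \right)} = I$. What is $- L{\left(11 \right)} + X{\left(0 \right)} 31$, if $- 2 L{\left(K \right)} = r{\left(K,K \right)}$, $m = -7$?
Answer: $\frac{15}{14} \approx 1.0714$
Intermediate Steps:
$L{\left(K \right)} = - \frac{K}{2}$
$X{\left(n \right)} = \frac{1}{-7 + n}$ ($X{\left(n \right)} = \frac{1}{n - 7} = \frac{1}{-7 + n}$)
$- L{\left(11 \right)} + X{\left(0 \right)} 31 = - \frac{\left(-1\right) 11}{2} + \frac{1}{-7 + 0} \cdot 31 = \left(-1\right) \left(- \frac{11}{2}\right) + \frac{1}{-7} \cdot 31 = \frac{11}{2} - \frac{31}{7} = \frac{15}{14}$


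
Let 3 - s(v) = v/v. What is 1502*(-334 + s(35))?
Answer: -498664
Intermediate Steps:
s(v) = 2 (s(v) = 3 - v/v = 3 - 1*1 = 3 - 1 = 2)
1502*(-334 + s(35)) = 1502*(-334 + 2) = 1502*(-332) = -498664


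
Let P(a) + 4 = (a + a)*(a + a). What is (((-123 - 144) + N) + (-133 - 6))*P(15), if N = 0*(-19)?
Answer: -363776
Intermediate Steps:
N = 0
P(a) = -4 + 4*a² (P(a) = -4 + (a + a)*(a + a) = -4 + (2*a)*(2*a) = -4 + 4*a²)
(((-123 - 144) + N) + (-133 - 6))*P(15) = (((-123 - 144) + 0) + (-133 - 6))*(-4 + 4*15²) = ((-267 + 0) - 139)*(-4 + 4*225) = (-267 - 139)*(-4 + 900) = -406*896 = -363776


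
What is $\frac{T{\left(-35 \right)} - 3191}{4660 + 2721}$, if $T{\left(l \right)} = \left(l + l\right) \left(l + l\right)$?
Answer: $\frac{1709}{7381} \approx 0.23154$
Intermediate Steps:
$T{\left(l \right)} = 4 l^{2}$ ($T{\left(l \right)} = 2 l 2 l = 4 l^{2}$)
$\frac{T{\left(-35 \right)} - 3191}{4660 + 2721} = \frac{4 \left(-35\right)^{2} - 3191}{4660 + 2721} = \frac{4 \cdot 1225 - 3191}{7381} = \left(4900 - 3191\right) \frac{1}{7381} = 1709 \cdot \frac{1}{7381} = \frac{1709}{7381}$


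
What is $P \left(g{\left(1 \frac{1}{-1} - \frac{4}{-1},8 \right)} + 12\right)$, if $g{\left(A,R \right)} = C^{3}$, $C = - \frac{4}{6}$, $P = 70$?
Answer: $\frac{22120}{27} \approx 819.26$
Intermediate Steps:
$C = - \frac{2}{3}$ ($C = \left(-4\right) \frac{1}{6} = - \frac{2}{3} \approx -0.66667$)
$g{\left(A,R \right)} = - \frac{8}{27}$ ($g{\left(A,R \right)} = \left(- \frac{2}{3}\right)^{3} = - \frac{8}{27}$)
$P \left(g{\left(1 \frac{1}{-1} - \frac{4}{-1},8 \right)} + 12\right) = 70 \left(- \frac{8}{27} + 12\right) = 70 \cdot \frac{316}{27} = \frac{22120}{27}$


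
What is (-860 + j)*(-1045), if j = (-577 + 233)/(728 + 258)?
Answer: 443238840/493 ≈ 8.9907e+5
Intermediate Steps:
j = -172/493 (j = -344/986 = -344*1/986 = -172/493 ≈ -0.34888)
(-860 + j)*(-1045) = (-860 - 172/493)*(-1045) = -424152/493*(-1045) = 443238840/493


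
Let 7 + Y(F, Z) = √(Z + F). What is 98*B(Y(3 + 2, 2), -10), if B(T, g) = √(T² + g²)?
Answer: 98*√(156 - 14*√7) ≈ 1068.9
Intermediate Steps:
Y(F, Z) = -7 + √(F + Z) (Y(F, Z) = -7 + √(Z + F) = -7 + √(F + Z))
98*B(Y(3 + 2, 2), -10) = 98*√((-7 + √((3 + 2) + 2))² + (-10)²) = 98*√((-7 + √(5 + 2))² + 100) = 98*√((-7 + √7)² + 100) = 98*√(100 + (-7 + √7)²)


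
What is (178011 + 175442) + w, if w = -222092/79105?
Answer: 2150744421/6085 ≈ 3.5345e+5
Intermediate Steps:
w = -17084/6085 (w = -222092*1/79105 = -17084/6085 ≈ -2.8076)
(178011 + 175442) + w = (178011 + 175442) - 17084/6085 = 353453 - 17084/6085 = 2150744421/6085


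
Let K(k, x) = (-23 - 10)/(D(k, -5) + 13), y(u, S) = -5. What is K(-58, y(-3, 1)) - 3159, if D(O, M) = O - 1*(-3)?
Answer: -44215/14 ≈ -3158.2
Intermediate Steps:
D(O, M) = 3 + O (D(O, M) = O + 3 = 3 + O)
K(k, x) = -33/(16 + k) (K(k, x) = (-23 - 10)/((3 + k) + 13) = -33/(16 + k))
K(-58, y(-3, 1)) - 3159 = -33/(16 - 58) - 3159 = -33/(-42) - 3159 = -33*(-1/42) - 3159 = 11/14 - 3159 = -44215/14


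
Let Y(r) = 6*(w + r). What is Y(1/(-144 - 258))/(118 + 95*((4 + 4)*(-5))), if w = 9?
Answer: -3617/246694 ≈ -0.014662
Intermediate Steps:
Y(r) = 54 + 6*r (Y(r) = 6*(9 + r) = 54 + 6*r)
Y(1/(-144 - 258))/(118 + 95*((4 + 4)*(-5))) = (54 + 6/(-144 - 258))/(118 + 95*((4 + 4)*(-5))) = (54 + 6/(-402))/(118 + 95*(8*(-5))) = (54 + 6*(-1/402))/(118 + 95*(-40)) = (54 - 1/67)/(118 - 3800) = (3617/67)/(-3682) = (3617/67)*(-1/3682) = -3617/246694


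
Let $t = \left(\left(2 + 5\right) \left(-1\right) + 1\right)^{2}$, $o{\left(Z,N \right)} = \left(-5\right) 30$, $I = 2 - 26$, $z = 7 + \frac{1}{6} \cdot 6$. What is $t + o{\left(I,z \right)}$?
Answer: $-114$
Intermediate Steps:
$z = 8$ ($z = 7 + \frac{1}{6} \cdot 6 = 7 + 1 = 8$)
$I = -24$ ($I = 2 - 26 = -24$)
$o{\left(Z,N \right)} = -150$
$t = 36$ ($t = \left(7 \left(-1\right) + 1\right)^{2} = \left(-7 + 1\right)^{2} = \left(-6\right)^{2} = 36$)
$t + o{\left(I,z \right)} = 36 - 150 = -114$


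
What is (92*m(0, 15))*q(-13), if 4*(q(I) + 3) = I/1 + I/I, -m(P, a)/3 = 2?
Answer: 3312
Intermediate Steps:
m(P, a) = -6 (m(P, a) = -3*2 = -6)
q(I) = -11/4 + I/4 (q(I) = -3 + (I/1 + I/I)/4 = -3 + (I*1 + 1)/4 = -3 + (I + 1)/4 = -3 + (1 + I)/4 = -3 + (¼ + I/4) = -11/4 + I/4)
(92*m(0, 15))*q(-13) = (92*(-6))*(-11/4 + (¼)*(-13)) = -552*(-11/4 - 13/4) = -552*(-6) = 3312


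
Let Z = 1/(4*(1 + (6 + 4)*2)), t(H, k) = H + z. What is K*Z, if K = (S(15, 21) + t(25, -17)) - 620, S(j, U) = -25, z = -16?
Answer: -53/7 ≈ -7.5714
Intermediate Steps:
t(H, k) = -16 + H (t(H, k) = H - 16 = -16 + H)
K = -636 (K = (-25 + (-16 + 25)) - 620 = (-25 + 9) - 620 = -16 - 620 = -636)
Z = 1/84 (Z = 1/(4*(1 + 10*2)) = 1/(4*(1 + 20)) = 1/(4*21) = 1/84 ≈ 0.011905)
K*Z = -636*1/84 = -53/7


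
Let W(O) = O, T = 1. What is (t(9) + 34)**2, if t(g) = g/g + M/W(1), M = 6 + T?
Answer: 1764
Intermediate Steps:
M = 7 (M = 6 + 1 = 7)
t(g) = 8 (t(g) = g/g + 7/1 = 1 + 7*1 = 1 + 7 = 8)
(t(9) + 34)**2 = (8 + 34)**2 = 42**2 = 1764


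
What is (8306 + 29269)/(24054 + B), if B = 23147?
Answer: 37575/47201 ≈ 0.79606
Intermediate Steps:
(8306 + 29269)/(24054 + B) = (8306 + 29269)/(24054 + 23147) = 37575/47201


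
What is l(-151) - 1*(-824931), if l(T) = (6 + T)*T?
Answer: 846826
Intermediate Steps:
l(T) = T*(6 + T)
l(-151) - 1*(-824931) = -151*(6 - 151) - 1*(-824931) = -151*(-145) + 824931 = 21895 + 824931 = 846826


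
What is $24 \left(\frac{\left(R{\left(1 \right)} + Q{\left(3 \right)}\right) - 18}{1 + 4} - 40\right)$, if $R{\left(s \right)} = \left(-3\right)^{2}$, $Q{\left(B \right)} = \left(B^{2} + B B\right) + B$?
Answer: $- \frac{4512}{5} \approx -902.4$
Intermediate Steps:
$Q{\left(B \right)} = B + 2 B^{2}$ ($Q{\left(B \right)} = \left(B^{2} + B^{2}\right) + B = 2 B^{2} + B = B + 2 B^{2}$)
$R{\left(s \right)} = 9$
$24 \left(\frac{\left(R{\left(1 \right)} + Q{\left(3 \right)}\right) - 18}{1 + 4} - 40\right) = 24 \left(\frac{\left(9 + 3 \left(1 + 2 \cdot 3\right)\right) - 18}{1 + 4} - 40\right) = 24 \left(\frac{\left(9 + 3 \left(1 + 6\right)\right) - 18}{5} - 40\right) = 24 \left(\left(\left(9 + 3 \cdot 7\right) - 18\right) \frac{1}{5} - 40\right) = 24 \left(\left(\left(9 + 21\right) - 18\right) \frac{1}{5} - 40\right) = 24 \left(\left(30 - 18\right) \frac{1}{5} - 40\right) = 24 \left(12 \cdot \frac{1}{5} - 40\right) = 24 \left(\frac{12}{5} - 40\right) = 24 \left(- \frac{188}{5}\right) = - \frac{4512}{5}$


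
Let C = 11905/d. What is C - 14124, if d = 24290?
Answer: -68612011/4858 ≈ -14124.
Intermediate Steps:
C = 2381/4858 (C = 11905/24290 = 11905*(1/24290) = 2381/4858 ≈ 0.49012)
C - 14124 = 2381/4858 - 14124 = -68612011/4858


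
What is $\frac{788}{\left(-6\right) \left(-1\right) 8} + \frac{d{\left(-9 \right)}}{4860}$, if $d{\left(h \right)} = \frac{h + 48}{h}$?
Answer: $\frac{119671}{7290} \approx 16.416$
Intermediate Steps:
$d{\left(h \right)} = \frac{48 + h}{h}$
$\frac{788}{\left(-6\right) \left(-1\right) 8} + \frac{d{\left(-9 \right)}}{4860} = \frac{788}{\left(-6\right) \left(-1\right) 8} + \frac{\frac{1}{-9} \left(48 - 9\right)}{4860} = \frac{788}{6 \cdot 8} + \left(- \frac{1}{9}\right) 39 \cdot \frac{1}{4860} = \frac{788}{48} - \frac{13}{14580} = 788 \cdot \frac{1}{48} - \frac{13}{14580} = \frac{197}{12} - \frac{13}{14580} = \frac{119671}{7290}$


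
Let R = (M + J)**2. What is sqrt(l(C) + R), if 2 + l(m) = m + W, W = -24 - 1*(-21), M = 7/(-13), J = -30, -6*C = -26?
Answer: sqrt(1417467)/39 ≈ 30.528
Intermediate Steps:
C = 13/3 (C = -1/6*(-26) = 13/3 ≈ 4.3333)
M = -7/13 (M = 7*(-1/13) = -7/13 ≈ -0.53846)
W = -3 (W = -24 + 21 = -3)
R = 157609/169 (R = (-7/13 - 30)**2 = (-397/13)**2 = 157609/169 ≈ 932.60)
l(m) = -5 + m (l(m) = -2 + (m - 3) = -2 + (-3 + m) = -5 + m)
sqrt(l(C) + R) = sqrt((-5 + 13/3) + 157609/169) = sqrt(-2/3 + 157609/169) = sqrt(472489/507) = sqrt(1417467)/39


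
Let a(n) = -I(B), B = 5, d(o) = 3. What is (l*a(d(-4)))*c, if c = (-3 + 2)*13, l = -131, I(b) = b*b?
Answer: -42575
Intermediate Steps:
I(b) = b²
a(n) = -25 (a(n) = -1*5² = -1*25 = -25)
c = -13 (c = -1*13 = -13)
(l*a(d(-4)))*c = -131*(-25)*(-13) = 3275*(-13) = -42575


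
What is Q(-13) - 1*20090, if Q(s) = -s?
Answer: -20077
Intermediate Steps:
Q(-13) - 1*20090 = -1*(-13) - 1*20090 = 13 - 20090 = -20077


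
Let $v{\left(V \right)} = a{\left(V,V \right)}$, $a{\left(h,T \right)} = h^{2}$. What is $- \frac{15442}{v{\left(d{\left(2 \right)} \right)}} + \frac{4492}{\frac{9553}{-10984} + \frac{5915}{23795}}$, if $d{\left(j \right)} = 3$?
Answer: $- \frac{871555997626}{97405965} \approx -8947.7$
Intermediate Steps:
$v{\left(V \right)} = V^{2}$
$- \frac{15442}{v{\left(d{\left(2 \right)} \right)}} + \frac{4492}{\frac{9553}{-10984} + \frac{5915}{23795}} = - \frac{15442}{3^{2}} + \frac{4492}{\frac{9553}{-10984} + \frac{5915}{23795}} = - \frac{15442}{9} + \frac{4492}{9553 \left(- \frac{1}{10984}\right) + 5915 \cdot \frac{1}{23795}} = \left(-15442\right) \frac{1}{9} + \frac{4492}{- \frac{9553}{10984} + \frac{1183}{4759}} = - \frac{15442}{9} + \frac{4492}{- \frac{32468655}{52272856}} = - \frac{15442}{9} + 4492 \left(- \frac{52272856}{32468655}\right) = - \frac{15442}{9} - \frac{234809669152}{32468655} = - \frac{871555997626}{97405965}$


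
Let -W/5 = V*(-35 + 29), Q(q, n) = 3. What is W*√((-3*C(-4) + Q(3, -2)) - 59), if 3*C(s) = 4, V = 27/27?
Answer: 60*I*√15 ≈ 232.38*I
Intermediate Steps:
V = 1 (V = 27*(1/27) = 1)
C(s) = 4/3 (C(s) = (⅓)*4 = 4/3)
W = 30 (W = -5*(-35 + 29) = -5*(-6) = 30)
W*√((-3*C(-4) + Q(3, -2)) - 59) = 30*√((-3*4/3 + 3) - 59) = 30*√((-4 + 3) - 59) = 30*√(-1 - 59) = 30*√(-60) = 30*(2*I*√15) = 60*I*√15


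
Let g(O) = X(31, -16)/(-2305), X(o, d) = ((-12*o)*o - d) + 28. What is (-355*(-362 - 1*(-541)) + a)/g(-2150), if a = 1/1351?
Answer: -98941311335/7760144 ≈ -12750.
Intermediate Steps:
X(o, d) = 28 - d - 12*o**2 (X(o, d) = (-12*o**2 - d) + 28 = (-d - 12*o**2) + 28 = 28 - d - 12*o**2)
a = 1/1351 ≈ 0.00074019
g(O) = 11488/2305 (g(O) = (28 - 1*(-16) - 12*31**2)/(-2305) = (28 + 16 - 12*961)*(-1/2305) = (28 + 16 - 11532)*(-1/2305) = -11488*(-1/2305) = 11488/2305)
(-355*(-362 - 1*(-541)) + a)/g(-2150) = (-355*(-362 - 1*(-541)) + 1/1351)/(11488/2305) = (-355*(-362 + 541) + 1/1351)*(2305/11488) = (-355*179 + 1/1351)*(2305/11488) = (-63545 + 1/1351)*(2305/11488) = -85849294/1351*2305/11488 = -98941311335/7760144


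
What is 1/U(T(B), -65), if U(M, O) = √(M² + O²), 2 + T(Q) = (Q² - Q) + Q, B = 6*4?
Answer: √333701/333701 ≈ 0.0017311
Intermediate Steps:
B = 24
T(Q) = -2 + Q² (T(Q) = -2 + ((Q² - Q) + Q) = -2 + Q²)
1/U(T(B), -65) = 1/(√((-2 + 24²)² + (-65)²)) = 1/(√((-2 + 576)² + 4225)) = 1/(√(574² + 4225)) = 1/(√(329476 + 4225)) = 1/(√333701) = √333701/333701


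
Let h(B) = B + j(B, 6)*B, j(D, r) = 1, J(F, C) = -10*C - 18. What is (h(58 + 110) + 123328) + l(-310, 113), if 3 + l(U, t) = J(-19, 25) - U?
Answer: 123703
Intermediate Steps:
J(F, C) = -18 - 10*C
l(U, t) = -271 - U (l(U, t) = -3 + ((-18 - 10*25) - U) = -3 + ((-18 - 250) - U) = -3 + (-268 - U) = -271 - U)
h(B) = 2*B (h(B) = B + 1*B = B + B = 2*B)
(h(58 + 110) + 123328) + l(-310, 113) = (2*(58 + 110) + 123328) + (-271 - 1*(-310)) = (2*168 + 123328) + (-271 + 310) = (336 + 123328) + 39 = 123664 + 39 = 123703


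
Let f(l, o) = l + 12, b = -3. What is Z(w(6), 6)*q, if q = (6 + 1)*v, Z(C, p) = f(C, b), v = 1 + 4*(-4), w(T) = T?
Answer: -1890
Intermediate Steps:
f(l, o) = 12 + l
v = -15 (v = 1 - 16 = -15)
Z(C, p) = 12 + C
q = -105 (q = (6 + 1)*(-15) = 7*(-15) = -105)
Z(w(6), 6)*q = (12 + 6)*(-105) = 18*(-105) = -1890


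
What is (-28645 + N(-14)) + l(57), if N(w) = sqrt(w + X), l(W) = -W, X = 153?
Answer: -28702 + sqrt(139) ≈ -28690.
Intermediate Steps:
N(w) = sqrt(153 + w) (N(w) = sqrt(w + 153) = sqrt(153 + w))
(-28645 + N(-14)) + l(57) = (-28645 + sqrt(153 - 14)) - 1*57 = (-28645 + sqrt(139)) - 57 = -28702 + sqrt(139)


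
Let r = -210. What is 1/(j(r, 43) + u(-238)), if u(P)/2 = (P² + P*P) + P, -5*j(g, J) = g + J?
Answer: 5/1130667 ≈ 4.4222e-6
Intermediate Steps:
j(g, J) = -J/5 - g/5 (j(g, J) = -(g + J)/5 = -(J + g)/5 = -J/5 - g/5)
u(P) = 2*P + 4*P² (u(P) = 2*((P² + P*P) + P) = 2*((P² + P²) + P) = 2*(2*P² + P) = 2*(P + 2*P²) = 2*P + 4*P²)
1/(j(r, 43) + u(-238)) = 1/((-⅕*43 - ⅕*(-210)) + 2*(-238)*(1 + 2*(-238))) = 1/((-43/5 + 42) + 2*(-238)*(1 - 476)) = 1/(167/5 + 2*(-238)*(-475)) = 1/(167/5 + 226100) = 1/(1130667/5) = 5/1130667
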